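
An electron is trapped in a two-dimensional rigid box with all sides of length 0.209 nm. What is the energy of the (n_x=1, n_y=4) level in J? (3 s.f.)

E = 2.34×10^-17 J

For a 2D rectangular well E = (h²/8m_e)·Σ n_i²/L_i² = (6.626×10^-34)²/(8·9.109×10^-31) · [1²/(0.209 nm)² + 4²/(0.209 nm)²].
Evaluating gives E = 2.34×10^-17 J.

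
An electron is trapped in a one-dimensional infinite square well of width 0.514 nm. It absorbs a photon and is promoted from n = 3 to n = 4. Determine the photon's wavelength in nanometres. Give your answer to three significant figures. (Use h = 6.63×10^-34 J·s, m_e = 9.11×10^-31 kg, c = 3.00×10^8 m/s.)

E_1 = h²/(8m_eL²) = 2.283×10^-19 J, so ΔE = (4² − 3²)E_1 = 1.598×10^-18 J.
λ = hc/ΔE = (6.63×10^-34·3.00×10^8)/1.598×10^-18 = 1.24×10^-7 m = 124 nm.

λ = 124 nm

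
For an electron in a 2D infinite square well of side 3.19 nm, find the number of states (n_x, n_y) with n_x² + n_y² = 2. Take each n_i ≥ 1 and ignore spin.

The level has n_x² + n_y² = 2. The ordered positive-integer solutions are (1, 1).
That gives 1 state.

degeneracy = 1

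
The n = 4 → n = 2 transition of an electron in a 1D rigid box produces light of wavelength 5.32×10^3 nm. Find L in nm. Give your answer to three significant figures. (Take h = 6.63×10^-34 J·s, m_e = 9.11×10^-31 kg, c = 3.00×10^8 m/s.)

L = 4.40 nm

The photon carries ΔE = hc/λ = 6.63×10^-34·3.00×10^8/5.32×10^-6 m = 3.739×10^-20 J.
Since ΔE = (4² − 2²)E_1, E_1 = 3.116×10^-21 J, and L = h/√(8m_eE_1) = 4.40×10^-9 m = 4.40 nm.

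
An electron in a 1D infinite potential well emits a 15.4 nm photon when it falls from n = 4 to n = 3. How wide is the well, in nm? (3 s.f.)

L = 0.181 nm

The photon carries ΔE = hc/λ = 6.626×10^-34·2.998×10^8/1.54×10^-8 m = 1.290×10^-17 J.
Since ΔE = (4² − 3²)E_1, E_1 = 1.843×10^-18 J, and L = h/√(8m_eE_1) = 1.81×10^-10 m = 0.181 nm.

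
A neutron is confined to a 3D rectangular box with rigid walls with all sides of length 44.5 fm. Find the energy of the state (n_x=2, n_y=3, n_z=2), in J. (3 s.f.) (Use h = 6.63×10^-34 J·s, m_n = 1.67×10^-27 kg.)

E = 2.82×10^-13 J

For a 3D rectangular well E = (h²/8m_n)·Σ n_i²/L_i² = (6.63×10^-34)²/(8·1.67×10^-27) · [2²/(44.5 fm)² + 3²/(44.5 fm)² + 2²/(44.5 fm)²].
Evaluating gives E = 2.82×10^-13 J.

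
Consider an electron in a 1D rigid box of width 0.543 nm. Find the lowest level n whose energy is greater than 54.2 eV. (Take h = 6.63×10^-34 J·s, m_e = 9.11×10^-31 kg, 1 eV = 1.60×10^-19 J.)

n = 7

E_1 = h²/(8m_eL²) = 2.046×10^-19 J = 1.279 eV.
Need n² > 54.2/1.279 = 42.38, i.e. n > 6.510.
The smallest integer satisfying this is n = 7.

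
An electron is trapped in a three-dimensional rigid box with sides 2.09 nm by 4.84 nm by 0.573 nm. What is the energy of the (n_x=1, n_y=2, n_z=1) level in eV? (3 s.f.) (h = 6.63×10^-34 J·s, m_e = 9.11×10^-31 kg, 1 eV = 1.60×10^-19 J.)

E = 1.30 eV

For a 3D rectangular well E = (h²/8m_e)·Σ n_i²/L_i² = (6.63×10^-34)²/(8·9.11×10^-31) · [1²/(2.09 nm)² + 2²/(4.84 nm)² + 1²/(0.573 nm)²].
Evaluating gives E = 2.078×10^-19 J = 1.30 eV.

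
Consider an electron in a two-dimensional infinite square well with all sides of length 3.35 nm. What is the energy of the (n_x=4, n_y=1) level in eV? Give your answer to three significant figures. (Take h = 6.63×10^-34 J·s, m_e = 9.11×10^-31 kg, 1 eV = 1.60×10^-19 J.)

E = 0.571 eV

For a 2D rectangular well E = (h²/8m_e)·Σ n_i²/L_i² = (6.63×10^-34)²/(8·9.11×10^-31) · [4²/(3.35 nm)² + 1²/(3.35 nm)²].
Evaluating gives E = 9.136×10^-20 J = 0.571 eV.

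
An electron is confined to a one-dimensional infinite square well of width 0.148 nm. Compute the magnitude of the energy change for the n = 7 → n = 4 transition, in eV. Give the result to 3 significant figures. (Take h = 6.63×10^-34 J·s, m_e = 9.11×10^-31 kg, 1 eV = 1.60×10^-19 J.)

E_1 = h²/(8m_eL²) = 2.754×10^-18 J.
|ΔE| = |7² − 4²|·E_1 = 33·2.754×10^-18 J = 9.088×10^-17 J = 568 eV.

|ΔE| = 568 eV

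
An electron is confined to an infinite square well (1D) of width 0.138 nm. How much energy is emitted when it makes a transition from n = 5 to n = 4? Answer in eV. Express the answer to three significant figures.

E_1 = h²/(8m_eL²) = 3.164×10^-18 J.
|ΔE| = |5² − 4²|·E_1 = 9·3.164×10^-18 J = 2.848×10^-17 J = 178 eV.

|ΔE| = 178 eV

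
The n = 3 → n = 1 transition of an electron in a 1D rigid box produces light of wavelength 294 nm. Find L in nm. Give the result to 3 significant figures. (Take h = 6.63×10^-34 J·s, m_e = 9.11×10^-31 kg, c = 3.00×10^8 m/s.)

L = 0.845 nm

The photon carries ΔE = hc/λ = 6.63×10^-34·3.00×10^8/2.94×10^-7 m = 6.765×10^-19 J.
Since ΔE = (3² − 1²)E_1, E_1 = 8.456×10^-20 J, and L = h/√(8m_eE_1) = 8.45×10^-10 m = 0.845 nm.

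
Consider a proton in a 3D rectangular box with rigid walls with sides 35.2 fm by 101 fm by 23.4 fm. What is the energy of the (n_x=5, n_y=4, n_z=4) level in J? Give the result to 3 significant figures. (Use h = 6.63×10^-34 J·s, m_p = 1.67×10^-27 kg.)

E = 1.68×10^-12 J

For a 3D rectangular well E = (h²/8m_p)·Σ n_i²/L_i² = (6.63×10^-34)²/(8·1.67×10^-27) · [5²/(35.2 fm)² + 4²/(101 fm)² + 4²/(23.4 fm)²].
Evaluating gives E = 1.68×10^-12 J.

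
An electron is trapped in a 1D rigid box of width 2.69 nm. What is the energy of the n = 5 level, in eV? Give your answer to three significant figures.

For an infinite well E_n = n²h²/(8m_eL²), so E_1 = h²/(8m_eL²) = (6.626×10^-34)²/(8·9.109×10^-31·(2.69×10^-9 m)²) = 8.326×10^-21 J.
Then E_5 = 5²·E_1 = 25·8.326×10^-21 J = 2.082×10^-19 J.
Converting, E_5 = 2.082×10^-19 J / (1.602×10^-19 J/eV) = 1.30 eV.

E_5 = 1.30 eV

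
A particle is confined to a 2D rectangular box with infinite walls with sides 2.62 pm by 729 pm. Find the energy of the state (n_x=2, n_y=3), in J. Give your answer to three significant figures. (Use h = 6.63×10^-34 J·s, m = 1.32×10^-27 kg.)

E = 2.43×10^-17 J

For a 2D rectangular well E = (h²/8m)·Σ n_i²/L_i² = (6.63×10^-34)²/(8·1.32×10^-27) · [2²/(2.62 pm)² + 3²/(729 pm)²].
Evaluating gives E = 2.43×10^-17 J.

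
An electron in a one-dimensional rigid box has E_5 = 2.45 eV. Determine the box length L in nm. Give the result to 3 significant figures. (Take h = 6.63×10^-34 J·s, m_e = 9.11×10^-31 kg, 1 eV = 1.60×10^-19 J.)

L = 1.96 nm

From E_n = n²h²/(8m_eL²), L = n·h/√(8m_eE_n).
E_5 = 2.45 eV = 3.920×10^-19 J, so L = 5·6.63×10^-34/√(8·9.11×10^-31·3.920×10^-19) = 1.96×10^-9 m = 1.96 nm.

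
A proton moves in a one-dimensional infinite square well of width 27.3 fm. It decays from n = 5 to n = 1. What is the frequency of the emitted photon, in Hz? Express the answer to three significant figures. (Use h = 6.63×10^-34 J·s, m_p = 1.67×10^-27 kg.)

f = 1.60×10^21 Hz

E_1 = h²/(8m_pL²) = 4.415×10^-14 J and ΔE = (5² − 1²)E_1 = 1.060×10^-12 J.
f = ΔE/h = 1.060×10^-12/6.63×10^-34 = 1.60×10^21 Hz.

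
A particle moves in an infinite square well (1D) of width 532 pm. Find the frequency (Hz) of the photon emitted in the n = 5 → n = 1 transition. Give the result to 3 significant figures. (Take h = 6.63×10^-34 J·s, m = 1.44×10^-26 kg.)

E_1 = h²/(8mL²) = 1.348×10^-23 J and ΔE = (5² − 1²)E_1 = 3.235×10^-22 J.
f = ΔE/h = 3.235×10^-22/6.63×10^-34 = 4.88×10^11 Hz.

f = 4.88×10^11 Hz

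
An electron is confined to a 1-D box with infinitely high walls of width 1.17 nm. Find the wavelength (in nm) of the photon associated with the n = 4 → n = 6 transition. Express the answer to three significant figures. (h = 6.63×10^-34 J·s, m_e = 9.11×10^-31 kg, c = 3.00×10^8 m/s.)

λ = 226 nm

E_1 = h²/(8m_eL²) = 4.406×10^-20 J, so ΔE = (6² − 4²)E_1 = 8.812×10^-19 J.
λ = hc/ΔE = (6.63×10^-34·3.00×10^8)/8.812×10^-19 = 2.26×10^-7 m = 226 nm.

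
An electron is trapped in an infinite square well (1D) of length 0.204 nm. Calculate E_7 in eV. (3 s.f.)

For an infinite well E_n = n²h²/(8m_eL²), so E_1 = h²/(8m_eL²) = (6.626×10^-34)²/(8·9.109×10^-31·(2.04×10^-10 m)²) = 1.448×10^-18 J.
Then E_7 = 7²·E_1 = 49·1.448×10^-18 J = 7.095×10^-17 J.
Converting, E_7 = 7.095×10^-17 J / (1.602×10^-19 J/eV) = 443 eV.

E_7 = 443 eV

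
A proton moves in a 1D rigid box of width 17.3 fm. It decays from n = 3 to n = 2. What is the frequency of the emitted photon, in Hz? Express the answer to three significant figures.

f = 8.27×10^20 Hz

E_1 = h²/(8m_pL²) = 1.096×10^-13 J and ΔE = (3² − 2²)E_1 = 5.480×10^-13 J.
f = ΔE/h = 5.480×10^-13/6.626×10^-34 = 8.27×10^20 Hz.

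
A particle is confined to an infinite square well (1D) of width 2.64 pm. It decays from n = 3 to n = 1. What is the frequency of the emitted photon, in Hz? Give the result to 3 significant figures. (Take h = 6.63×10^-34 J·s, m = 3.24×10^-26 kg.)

E_1 = h²/(8mL²) = 2.433×10^-19 J and ΔE = (3² − 1²)E_1 = 1.946×10^-18 J.
f = ΔE/h = 1.946×10^-18/6.63×10^-34 = 2.94×10^15 Hz.

f = 2.94×10^15 Hz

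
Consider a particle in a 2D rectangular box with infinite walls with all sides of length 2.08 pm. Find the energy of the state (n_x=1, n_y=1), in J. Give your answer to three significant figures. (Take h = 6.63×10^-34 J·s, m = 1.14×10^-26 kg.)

E = 2.23×10^-18 J

For a 2D rectangular well E = (h²/8m)·Σ n_i²/L_i² = (6.63×10^-34)²/(8·1.14×10^-26) · [1²/(2.08 pm)² + 1²/(2.08 pm)²].
Evaluating gives E = 2.23×10^-18 J.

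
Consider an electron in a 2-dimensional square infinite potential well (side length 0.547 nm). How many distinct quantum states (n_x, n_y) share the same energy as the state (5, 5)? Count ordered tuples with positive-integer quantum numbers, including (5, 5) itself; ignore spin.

degeneracy = 3

The level has n_x² + n_y² = 50. The ordered positive-integer solutions are (1, 7), (5, 5), (7, 1).
That gives 3 states.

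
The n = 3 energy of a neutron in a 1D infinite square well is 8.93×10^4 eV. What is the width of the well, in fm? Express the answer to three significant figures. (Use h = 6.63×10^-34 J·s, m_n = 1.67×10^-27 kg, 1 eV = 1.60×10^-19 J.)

L = 144 fm

From E_n = n²h²/(8m_nL²), L = n·h/√(8m_nE_n).
E_3 = 8.93×10^4 eV = 1.429×10^-14 J, so L = 3·6.63×10^-34/√(8·1.67×10^-27·1.429×10^-14) = 1.44×10^-13 m = 144 fm.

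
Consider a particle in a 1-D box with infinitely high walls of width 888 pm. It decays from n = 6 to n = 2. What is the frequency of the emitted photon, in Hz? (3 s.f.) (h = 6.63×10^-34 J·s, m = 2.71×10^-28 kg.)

f = 1.24×10^13 Hz

E_1 = h²/(8mL²) = 2.571×10^-22 J and ΔE = (6² − 2²)E_1 = 8.227×10^-21 J.
f = ΔE/h = 8.227×10^-21/6.63×10^-34 = 1.24×10^13 Hz.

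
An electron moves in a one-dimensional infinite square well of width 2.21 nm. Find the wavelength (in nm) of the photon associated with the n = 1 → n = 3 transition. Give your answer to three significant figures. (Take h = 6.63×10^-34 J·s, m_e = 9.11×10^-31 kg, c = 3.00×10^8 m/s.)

λ = 2.01×10^3 nm

E_1 = h²/(8m_eL²) = 1.235×10^-20 J, so ΔE = (3² − 1²)E_1 = 9.880×10^-20 J.
λ = hc/ΔE = (6.63×10^-34·3.00×10^8)/9.880×10^-20 = 2.01×10^-6 m = 2.01×10^3 nm.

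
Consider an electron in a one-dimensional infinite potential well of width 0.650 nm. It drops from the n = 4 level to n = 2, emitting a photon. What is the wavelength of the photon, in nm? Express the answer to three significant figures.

E_1 = h²/(8m_eL²) = 1.426×10^-19 J, so ΔE = (4² − 2²)E_1 = 1.711×10^-18 J.
λ = hc/ΔE = (6.626×10^-34·2.998×10^8)/1.711×10^-18 = 1.16×10^-7 m = 116 nm.

λ = 116 nm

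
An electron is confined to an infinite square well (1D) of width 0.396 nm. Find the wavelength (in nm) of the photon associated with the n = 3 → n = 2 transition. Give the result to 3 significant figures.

E_1 = h²/(8m_eL²) = 3.842×10^-19 J, so ΔE = (3² − 2²)E_1 = 1.921×10^-18 J.
λ = hc/ΔE = (6.626×10^-34·2.998×10^8)/1.921×10^-18 = 1.03×10^-7 m = 103 nm.

λ = 103 nm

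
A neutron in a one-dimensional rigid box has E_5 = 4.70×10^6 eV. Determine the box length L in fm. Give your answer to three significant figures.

From E_n = n²h²/(8m_nL²), L = n·h/√(8m_nE_n).
E_5 = 4.70×10^6 eV = 7.529×10^-13 J, so L = 5·6.626×10^-34/√(8·1.675×10^-27·7.529×10^-13) = 3.30×10^-14 m = 33.0 fm.

L = 33.0 fm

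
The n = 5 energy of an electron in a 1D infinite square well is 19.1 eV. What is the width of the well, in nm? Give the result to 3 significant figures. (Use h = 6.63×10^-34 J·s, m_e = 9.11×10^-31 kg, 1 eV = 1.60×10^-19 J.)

L = 0.702 nm

From E_n = n²h²/(8m_eL²), L = n·h/√(8m_eE_n).
E_5 = 19.1 eV = 3.056×10^-18 J, so L = 5·6.63×10^-34/√(8·9.11×10^-31·3.056×10^-18) = 7.02×10^-10 m = 0.702 nm.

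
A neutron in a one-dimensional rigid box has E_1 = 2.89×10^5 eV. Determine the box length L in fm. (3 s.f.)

L = 26.6 fm

From E_n = n²h²/(8m_nL²), L = n·h/√(8m_nE_n).
E_1 = 2.89×10^5 eV = 4.630×10^-14 J, so L = 1·6.626×10^-34/√(8·1.675×10^-27·4.630×10^-14) = 2.66×10^-14 m = 26.6 fm.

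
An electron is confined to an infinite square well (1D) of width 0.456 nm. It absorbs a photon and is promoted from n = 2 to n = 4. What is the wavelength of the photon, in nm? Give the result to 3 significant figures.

λ = 57.1 nm

E_1 = h²/(8m_eL²) = 2.897×10^-19 J, so ΔE = (4² − 2²)E_1 = 3.476×10^-18 J.
λ = hc/ΔE = (6.626×10^-34·2.998×10^8)/3.476×10^-18 = 5.71×10^-8 m = 57.1 nm.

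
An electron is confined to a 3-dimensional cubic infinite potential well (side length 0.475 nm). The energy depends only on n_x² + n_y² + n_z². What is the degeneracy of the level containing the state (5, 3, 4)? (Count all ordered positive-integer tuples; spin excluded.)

The level has n_x² + n_y² + n_z² = 50. The ordered positive-integer solutions are (3, 4, 5), (3, 5, 4), (4, 3, 5), (4, 5, 3), (5, 3, 4), (5, 4, 3).
That gives 6 states.

degeneracy = 6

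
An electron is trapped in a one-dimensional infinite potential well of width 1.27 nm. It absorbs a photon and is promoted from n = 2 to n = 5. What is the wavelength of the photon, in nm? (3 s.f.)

E_1 = h²/(8m_eL²) = 3.735×10^-20 J, so ΔE = (5² − 2²)E_1 = 7.843×10^-19 J.
λ = hc/ΔE = (6.626×10^-34·2.998×10^8)/7.843×10^-19 = 2.53×10^-7 m = 253 nm.

λ = 253 nm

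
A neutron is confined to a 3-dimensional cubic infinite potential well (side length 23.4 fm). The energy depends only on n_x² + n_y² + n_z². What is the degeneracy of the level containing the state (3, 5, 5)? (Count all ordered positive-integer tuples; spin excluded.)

degeneracy = 9

The level has n_x² + n_y² + n_z² = 59. The ordered positive-integer solutions are (1, 3, 7), (1, 7, 3), (3, 1, 7), (3, 5, 5), (3, 7, 1), (5, 3, 5), (5, 5, 3), (7, 1, 3), (7, 3, 1).
That gives 9 states.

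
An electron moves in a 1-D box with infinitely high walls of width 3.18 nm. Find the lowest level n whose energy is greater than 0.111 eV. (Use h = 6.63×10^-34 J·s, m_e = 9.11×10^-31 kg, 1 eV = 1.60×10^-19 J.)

n = 2

E_1 = h²/(8m_eL²) = 5.964×10^-21 J = 0.03728 eV.
Need n² > 0.111/0.03728 = 2.977, i.e. n > 1.725.
The smallest integer satisfying this is n = 2.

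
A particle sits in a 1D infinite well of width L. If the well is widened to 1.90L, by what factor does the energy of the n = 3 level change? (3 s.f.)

0.277

E_n ∝ 1/L², so the energy scales by 1/1.90² = 0.277.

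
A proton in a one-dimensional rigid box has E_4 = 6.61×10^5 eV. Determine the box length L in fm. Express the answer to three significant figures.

From E_n = n²h²/(8m_pL²), L = n·h/√(8m_pE_n).
E_4 = 6.61×10^5 eV = 1.059×10^-13 J, so L = 4·6.626×10^-34/√(8·1.673×10^-27·1.059×10^-13) = 7.04×10^-14 m = 70.4 fm.

L = 70.4 fm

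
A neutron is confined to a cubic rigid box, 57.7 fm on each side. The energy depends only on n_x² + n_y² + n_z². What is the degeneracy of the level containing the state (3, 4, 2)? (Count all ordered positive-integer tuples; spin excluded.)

The level has n_x² + n_y² + n_z² = 29. The ordered positive-integer solutions are (2, 3, 4), (2, 4, 3), (3, 2, 4), (3, 4, 2), (4, 2, 3), (4, 3, 2).
That gives 6 states.

degeneracy = 6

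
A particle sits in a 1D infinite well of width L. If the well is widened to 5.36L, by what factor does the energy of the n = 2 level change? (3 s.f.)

E_n ∝ 1/L², so the energy scales by 1/5.36² = 0.0348.

0.0348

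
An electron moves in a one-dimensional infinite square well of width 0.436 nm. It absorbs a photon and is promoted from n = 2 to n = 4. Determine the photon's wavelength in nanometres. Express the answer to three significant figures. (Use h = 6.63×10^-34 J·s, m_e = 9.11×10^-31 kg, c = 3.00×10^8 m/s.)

E_1 = h²/(8m_eL²) = 3.173×10^-19 J, so ΔE = (4² − 2²)E_1 = 3.808×10^-18 J.
λ = hc/ΔE = (6.63×10^-34·3.00×10^8)/3.808×10^-18 = 5.22×10^-8 m = 52.2 nm.

λ = 52.2 nm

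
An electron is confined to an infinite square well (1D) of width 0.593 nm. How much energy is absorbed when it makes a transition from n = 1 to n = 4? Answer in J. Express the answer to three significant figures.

|ΔE| = 2.57×10^-18 J

E_1 = h²/(8m_eL²) = 1.713×10^-19 J.
|ΔE| = |1² − 4²|·E_1 = 15·1.713×10^-19 J = 2.57×10^-18 J.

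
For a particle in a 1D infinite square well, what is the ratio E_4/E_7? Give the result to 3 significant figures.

E_n ∝ n², so E_4/E_7 = 4²/7² = 16/49 = 0.327.

0.327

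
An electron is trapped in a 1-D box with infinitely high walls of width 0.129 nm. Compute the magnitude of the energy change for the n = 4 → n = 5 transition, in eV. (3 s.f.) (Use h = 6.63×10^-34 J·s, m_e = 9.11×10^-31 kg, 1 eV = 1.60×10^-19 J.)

|ΔE| = 204 eV

E_1 = h²/(8m_eL²) = 3.624×10^-18 J.
|ΔE| = |4² − 5²|·E_1 = 9·3.624×10^-18 J = 3.262×10^-17 J = 204 eV.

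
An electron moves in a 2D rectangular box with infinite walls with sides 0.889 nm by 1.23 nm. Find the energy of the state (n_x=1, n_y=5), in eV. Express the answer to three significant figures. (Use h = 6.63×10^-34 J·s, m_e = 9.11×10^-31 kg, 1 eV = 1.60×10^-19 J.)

For a 2D rectangular well E = (h²/8m_e)·Σ n_i²/L_i² = (6.63×10^-34)²/(8·9.11×10^-31) · [1²/(0.889 nm)² + 5²/(1.23 nm)²].
Evaluating gives E = 1.073×10^-18 J = 6.71 eV.

E = 6.71 eV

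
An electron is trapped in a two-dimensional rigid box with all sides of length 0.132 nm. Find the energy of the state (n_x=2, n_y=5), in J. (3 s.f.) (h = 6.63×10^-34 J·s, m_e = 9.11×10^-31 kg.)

E = 1.00×10^-16 J

For a 2D rectangular well E = (h²/8m_e)·Σ n_i²/L_i² = (6.63×10^-34)²/(8·9.11×10^-31) · [2²/(0.132 nm)² + 5²/(0.132 nm)²].
Evaluating gives E = 1.00×10^-16 J.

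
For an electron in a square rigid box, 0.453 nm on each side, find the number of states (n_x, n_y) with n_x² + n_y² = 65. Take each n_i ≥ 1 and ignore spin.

The level has n_x² + n_y² = 65. The ordered positive-integer solutions are (1, 8), (4, 7), (7, 4), (8, 1).
That gives 4 states.

degeneracy = 4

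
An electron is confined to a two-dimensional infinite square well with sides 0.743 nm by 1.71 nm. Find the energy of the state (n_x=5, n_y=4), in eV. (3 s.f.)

E = 19.1 eV

For a 2D rectangular well E = (h²/8m_e)·Σ n_i²/L_i² = (6.626×10^-34)²/(8·9.109×10^-31) · [5²/(0.743 nm)² + 4²/(1.71 nm)²].
Evaluating gives E = 3.058×10^-18 J = 19.1 eV.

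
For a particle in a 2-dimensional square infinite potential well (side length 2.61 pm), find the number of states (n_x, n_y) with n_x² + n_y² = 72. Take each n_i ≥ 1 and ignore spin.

degeneracy = 1

The level has n_x² + n_y² = 72. The ordered positive-integer solutions are (6, 6).
That gives 1 state.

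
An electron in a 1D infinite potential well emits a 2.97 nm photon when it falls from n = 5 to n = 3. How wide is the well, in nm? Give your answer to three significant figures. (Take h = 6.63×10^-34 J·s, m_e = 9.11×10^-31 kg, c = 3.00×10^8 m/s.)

The photon carries ΔE = hc/λ = 6.63×10^-34·3.00×10^8/2.97×10^-9 m = 6.697×10^-17 J.
Since ΔE = (5² − 3²)E_1, E_1 = 4.186×10^-18 J, and L = h/√(8m_eE_1) = 1.20×10^-10 m = 0.120 nm.

L = 0.120 nm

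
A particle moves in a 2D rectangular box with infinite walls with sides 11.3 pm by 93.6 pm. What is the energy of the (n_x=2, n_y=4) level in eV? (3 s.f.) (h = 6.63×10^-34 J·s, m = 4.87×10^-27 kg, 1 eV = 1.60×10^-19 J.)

E = 2.34 eV

For a 2D rectangular well E = (h²/8m)·Σ n_i²/L_i² = (6.63×10^-34)²/(8·4.87×10^-27) · [2²/(11.3 pm)² + 4²/(93.6 pm)²].
Evaluating gives E = 3.740×10^-19 J = 2.34 eV.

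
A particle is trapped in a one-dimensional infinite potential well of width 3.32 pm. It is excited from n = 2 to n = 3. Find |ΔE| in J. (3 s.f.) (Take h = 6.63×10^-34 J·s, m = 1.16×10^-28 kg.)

E_1 = h²/(8mL²) = 4.297×10^-17 J.
|ΔE| = |2² − 3²|·E_1 = 5·4.297×10^-17 J = 2.15×10^-16 J.

|ΔE| = 2.15×10^-16 J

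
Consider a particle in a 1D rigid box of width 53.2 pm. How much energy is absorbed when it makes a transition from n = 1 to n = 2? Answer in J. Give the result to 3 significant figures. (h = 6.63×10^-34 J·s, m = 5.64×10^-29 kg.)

|ΔE| = 1.03×10^-18 J

E_1 = h²/(8mL²) = 3.442×10^-19 J.
|ΔE| = |1² − 2²|·E_1 = 3·3.442×10^-19 J = 1.03×10^-18 J.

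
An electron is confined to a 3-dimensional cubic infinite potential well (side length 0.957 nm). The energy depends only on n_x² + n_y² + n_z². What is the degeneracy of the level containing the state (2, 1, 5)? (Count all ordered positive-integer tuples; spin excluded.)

degeneracy = 6

The level has n_x² + n_y² + n_z² = 30. The ordered positive-integer solutions are (1, 2, 5), (1, 5, 2), (2, 1, 5), (2, 5, 1), (5, 1, 2), (5, 2, 1).
That gives 6 states.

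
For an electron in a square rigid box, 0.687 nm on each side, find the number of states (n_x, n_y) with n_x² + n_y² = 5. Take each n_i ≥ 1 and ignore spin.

The level has n_x² + n_y² = 5. The ordered positive-integer solutions are (1, 2), (2, 1).
That gives 2 states.

degeneracy = 2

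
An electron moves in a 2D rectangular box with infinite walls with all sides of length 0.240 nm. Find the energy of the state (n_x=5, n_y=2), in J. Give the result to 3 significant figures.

For a 2D rectangular well E = (h²/8m_e)·Σ n_i²/L_i² = (6.626×10^-34)²/(8·9.109×10^-31) · [5²/(0.240 nm)² + 2²/(0.240 nm)²].
Evaluating gives E = 3.03×10^-17 J.

E = 3.03×10^-17 J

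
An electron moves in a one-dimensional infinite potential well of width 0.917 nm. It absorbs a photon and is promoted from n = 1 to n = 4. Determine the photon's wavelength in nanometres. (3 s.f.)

E_1 = h²/(8m_eL²) = 7.165×10^-20 J, so ΔE = (4² − 1²)E_1 = 1.075×10^-18 J.
λ = hc/ΔE = (6.626×10^-34·2.998×10^8)/1.075×10^-18 = 1.85×10^-7 m = 185 nm.

λ = 185 nm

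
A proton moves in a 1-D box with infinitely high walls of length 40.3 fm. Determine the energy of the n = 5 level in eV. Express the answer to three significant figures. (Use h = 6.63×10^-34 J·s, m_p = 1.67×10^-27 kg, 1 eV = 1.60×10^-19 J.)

For an infinite well E_n = n²h²/(8m_pL²), so E_1 = h²/(8m_pL²) = (6.63×10^-34)²/(8·1.67×10^-27·(4.03×10^-14 m)²) = 2.026×10^-14 J.
Then E_5 = 5²·E_1 = 25·2.026×10^-14 J = 5.065×10^-13 J.
Converting, E_5 = 5.065×10^-13 J / (1.60×10^-19 J/eV) = 3.17×10^6 eV.

E_5 = 3.17×10^6 eV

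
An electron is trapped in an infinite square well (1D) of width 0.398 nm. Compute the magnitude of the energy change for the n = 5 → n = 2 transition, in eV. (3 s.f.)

E_1 = h²/(8m_eL²) = 3.803×10^-19 J.
|ΔE| = |5² − 2²|·E_1 = 21·3.803×10^-19 J = 7.986×10^-18 J = 49.9 eV.

|ΔE| = 49.9 eV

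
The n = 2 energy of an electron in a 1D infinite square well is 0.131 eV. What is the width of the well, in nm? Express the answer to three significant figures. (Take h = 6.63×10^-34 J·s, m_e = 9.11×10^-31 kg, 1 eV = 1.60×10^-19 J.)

L = 3.39 nm

From E_n = n²h²/(8m_eL²), L = n·h/√(8m_eE_n).
E_2 = 0.131 eV = 2.096×10^-20 J, so L = 2·6.63×10^-34/√(8·9.11×10^-31·2.096×10^-20) = 3.39×10^-9 m = 3.39 nm.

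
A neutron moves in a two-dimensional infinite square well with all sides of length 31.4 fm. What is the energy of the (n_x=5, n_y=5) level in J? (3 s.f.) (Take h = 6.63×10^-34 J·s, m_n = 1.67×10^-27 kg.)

For a 2D rectangular well E = (h²/8m_n)·Σ n_i²/L_i² = (6.63×10^-34)²/(8·1.67×10^-27) · [5²/(31.4 fm)² + 5²/(31.4 fm)²].
Evaluating gives E = 1.67×10^-12 J.

E = 1.67×10^-12 J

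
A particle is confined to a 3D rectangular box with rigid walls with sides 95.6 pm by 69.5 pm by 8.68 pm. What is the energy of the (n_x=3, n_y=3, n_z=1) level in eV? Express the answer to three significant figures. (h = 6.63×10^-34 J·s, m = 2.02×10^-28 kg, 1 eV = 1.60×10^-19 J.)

For a 3D rectangular well E = (h²/8m)·Σ n_i²/L_i² = (6.63×10^-34)²/(8·2.02×10^-28) · [3²/(95.6 pm)² + 3²/(69.5 pm)² + 1²/(8.68 pm)²].
Evaluating gives E = 4.385×10^-18 J = 27.4 eV.

E = 27.4 eV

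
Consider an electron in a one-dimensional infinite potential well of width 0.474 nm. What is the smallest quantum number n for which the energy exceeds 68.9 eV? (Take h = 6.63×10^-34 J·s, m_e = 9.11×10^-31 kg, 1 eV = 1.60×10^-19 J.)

E_1 = h²/(8m_eL²) = 2.684×10^-19 J = 1.678 eV.
Need n² > 68.9/1.678 = 41.06, i.e. n > 6.408.
The smallest integer satisfying this is n = 7.

n = 7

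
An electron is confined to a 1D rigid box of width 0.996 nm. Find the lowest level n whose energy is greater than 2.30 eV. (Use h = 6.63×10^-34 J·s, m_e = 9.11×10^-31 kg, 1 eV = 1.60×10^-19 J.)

E_1 = h²/(8m_eL²) = 6.080×10^-20 J = 0.3800 eV.
Need n² > 2.30/0.3800 = 6.053, i.e. n > 2.460.
The smallest integer satisfying this is n = 3.

n = 3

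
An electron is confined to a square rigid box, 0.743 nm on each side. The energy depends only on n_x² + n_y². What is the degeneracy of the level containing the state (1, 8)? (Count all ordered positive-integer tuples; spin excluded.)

degeneracy = 4

The level has n_x² + n_y² = 65. The ordered positive-integer solutions are (1, 8), (4, 7), (7, 4), (8, 1).
That gives 4 states.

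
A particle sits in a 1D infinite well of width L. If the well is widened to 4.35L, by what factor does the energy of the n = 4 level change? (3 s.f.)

0.0528

E_n ∝ 1/L², so the energy scales by 1/4.35² = 0.0528.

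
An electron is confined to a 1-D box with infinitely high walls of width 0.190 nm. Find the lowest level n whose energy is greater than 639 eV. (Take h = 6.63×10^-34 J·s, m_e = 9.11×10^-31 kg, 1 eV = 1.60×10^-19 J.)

n = 8

E_1 = h²/(8m_eL²) = 1.671×10^-18 J = 10.44 eV.
Need n² > 639/10.44 = 61.21, i.e. n > 7.824.
The smallest integer satisfying this is n = 8.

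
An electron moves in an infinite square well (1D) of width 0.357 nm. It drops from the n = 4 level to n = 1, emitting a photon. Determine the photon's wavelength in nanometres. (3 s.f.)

E_1 = h²/(8m_eL²) = 4.727×10^-19 J, so ΔE = (4² − 1²)E_1 = 7.090×10^-18 J.
λ = hc/ΔE = (6.626×10^-34·2.998×10^8)/7.090×10^-18 = 2.80×10^-8 m = 28.0 nm.

λ = 28.0 nm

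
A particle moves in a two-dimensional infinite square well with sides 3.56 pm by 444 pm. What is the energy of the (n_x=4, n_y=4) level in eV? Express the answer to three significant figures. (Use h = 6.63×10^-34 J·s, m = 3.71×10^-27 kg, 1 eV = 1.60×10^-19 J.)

For a 2D rectangular well E = (h²/8m)·Σ n_i²/L_i² = (6.63×10^-34)²/(8·3.71×10^-27) · [4²/(3.56 pm)² + 4²/(444 pm)²].
Evaluating gives E = 1.870×10^-17 J = 117 eV.

E = 117 eV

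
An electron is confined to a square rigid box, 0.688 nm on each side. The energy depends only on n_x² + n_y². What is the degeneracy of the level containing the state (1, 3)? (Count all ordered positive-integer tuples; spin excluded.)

The level has n_x² + n_y² = 10. The ordered positive-integer solutions are (1, 3), (3, 1).
That gives 2 states.

degeneracy = 2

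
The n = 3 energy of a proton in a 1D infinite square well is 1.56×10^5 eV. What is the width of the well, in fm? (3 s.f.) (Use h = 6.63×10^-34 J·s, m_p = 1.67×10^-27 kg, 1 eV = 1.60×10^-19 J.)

L = 109 fm

From E_n = n²h²/(8m_pL²), L = n·h/√(8m_pE_n).
E_3 = 1.56×10^5 eV = 2.496×10^-14 J, so L = 3·6.63×10^-34/√(8·1.67×10^-27·2.496×10^-14) = 1.09×10^-13 m = 109 fm.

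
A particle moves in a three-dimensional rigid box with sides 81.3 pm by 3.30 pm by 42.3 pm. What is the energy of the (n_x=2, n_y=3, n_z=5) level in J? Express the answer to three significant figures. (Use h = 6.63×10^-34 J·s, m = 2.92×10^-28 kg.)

For a 3D rectangular well E = (h²/8m)·Σ n_i²/L_i² = (6.63×10^-34)²/(8·2.92×10^-28) · [2²/(81.3 pm)² + 3²/(3.30 pm)² + 5²/(42.3 pm)²].
Evaluating gives E = 1.58×10^-16 J.

E = 1.58×10^-16 J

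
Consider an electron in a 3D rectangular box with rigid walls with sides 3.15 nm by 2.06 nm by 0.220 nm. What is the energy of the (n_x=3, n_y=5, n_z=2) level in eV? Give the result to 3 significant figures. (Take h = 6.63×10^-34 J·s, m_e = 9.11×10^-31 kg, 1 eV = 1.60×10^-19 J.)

For a 3D rectangular well E = (h²/8m_e)·Σ n_i²/L_i² = (6.63×10^-34)²/(8·9.11×10^-31) · [3²/(3.15 nm)² + 5²/(2.06 nm)² + 2²/(0.220 nm)²].
Evaluating gives E = 5.395×10^-18 J = 33.7 eV.

E = 33.7 eV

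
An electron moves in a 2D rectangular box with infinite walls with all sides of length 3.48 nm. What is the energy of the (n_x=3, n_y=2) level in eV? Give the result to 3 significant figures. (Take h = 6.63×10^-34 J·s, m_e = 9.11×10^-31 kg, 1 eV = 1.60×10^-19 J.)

For a 2D rectangular well E = (h²/8m_e)·Σ n_i²/L_i² = (6.63×10^-34)²/(8·9.11×10^-31) · [3²/(3.48 nm)² + 2²/(3.48 nm)²].
Evaluating gives E = 6.474×10^-20 J = 0.405 eV.

E = 0.405 eV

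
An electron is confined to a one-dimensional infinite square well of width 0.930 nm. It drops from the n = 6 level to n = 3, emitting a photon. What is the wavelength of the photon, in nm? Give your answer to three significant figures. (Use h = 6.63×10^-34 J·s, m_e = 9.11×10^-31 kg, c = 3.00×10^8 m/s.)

E_1 = h²/(8m_eL²) = 6.974×10^-20 J, so ΔE = (6² − 3²)E_1 = 1.883×10^-18 J.
λ = hc/ΔE = (6.63×10^-34·3.00×10^8)/1.883×10^-18 = 1.06×10^-7 m = 106 nm.

λ = 106 nm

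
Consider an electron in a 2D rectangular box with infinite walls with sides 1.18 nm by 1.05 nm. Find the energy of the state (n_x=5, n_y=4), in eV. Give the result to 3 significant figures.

For a 2D rectangular well E = (h²/8m_e)·Σ n_i²/L_i² = (6.626×10^-34)²/(8·9.109×10^-31) · [5²/(1.18 nm)² + 4²/(1.05 nm)²].
Evaluating gives E = 1.956×10^-18 J = 12.2 eV.

E = 12.2 eV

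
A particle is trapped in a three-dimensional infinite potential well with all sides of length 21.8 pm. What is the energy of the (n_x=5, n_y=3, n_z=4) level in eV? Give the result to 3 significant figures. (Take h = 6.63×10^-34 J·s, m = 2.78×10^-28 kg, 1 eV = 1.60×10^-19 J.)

E = 130 eV

For a 3D rectangular well E = (h²/8m)·Σ n_i²/L_i² = (6.63×10^-34)²/(8·2.78×10^-28) · [5²/(21.8 pm)² + 3²/(21.8 pm)² + 4²/(21.8 pm)²].
Evaluating gives E = 2.079×10^-17 J = 130 eV.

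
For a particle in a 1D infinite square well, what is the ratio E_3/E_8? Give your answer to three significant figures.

0.141

E_n ∝ n², so E_3/E_8 = 3²/8² = 9/64 = 0.141.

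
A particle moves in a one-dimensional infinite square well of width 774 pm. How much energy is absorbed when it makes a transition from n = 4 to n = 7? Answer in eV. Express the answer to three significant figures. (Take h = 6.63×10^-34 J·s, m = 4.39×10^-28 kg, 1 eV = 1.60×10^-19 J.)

|ΔE| = 0.0431 eV

E_1 = h²/(8mL²) = 2.089×10^-22 J.
|ΔE| = |4² − 7²|·E_1 = 33·2.089×10^-22 J = 6.894×10^-21 J = 0.0431 eV.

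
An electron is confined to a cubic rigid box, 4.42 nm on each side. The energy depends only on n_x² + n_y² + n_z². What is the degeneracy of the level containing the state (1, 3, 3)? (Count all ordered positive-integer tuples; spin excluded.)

degeneracy = 3

The level has n_x² + n_y² + n_z² = 19. The ordered positive-integer solutions are (1, 3, 3), (3, 1, 3), (3, 3, 1).
That gives 3 states.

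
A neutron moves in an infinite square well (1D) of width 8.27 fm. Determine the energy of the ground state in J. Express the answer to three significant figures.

E_1 = 4.79×10^-13 J

For an infinite well E_n = n²h²/(8m_nL²), so E_1 = h²/(8m_nL²) = (6.626×10^-34)²/(8·1.675×10^-27·(8.27×10^-15 m)²) = 4.791×10^-13 J.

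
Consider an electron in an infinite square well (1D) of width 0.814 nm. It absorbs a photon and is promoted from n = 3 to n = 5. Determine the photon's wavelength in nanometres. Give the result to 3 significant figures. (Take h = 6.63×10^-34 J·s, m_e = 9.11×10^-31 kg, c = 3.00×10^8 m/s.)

E_1 = h²/(8m_eL²) = 9.103×10^-20 J, so ΔE = (5² − 3²)E_1 = 1.456×10^-18 J.
λ = hc/ΔE = (6.63×10^-34·3.00×10^8)/1.456×10^-18 = 1.37×10^-7 m = 137 nm.

λ = 137 nm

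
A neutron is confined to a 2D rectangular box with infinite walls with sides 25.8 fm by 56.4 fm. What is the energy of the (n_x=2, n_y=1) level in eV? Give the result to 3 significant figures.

For a 2D rectangular well E = (h²/8m_n)·Σ n_i²/L_i² = (6.626×10^-34)²/(8·1.675×10^-27) · [2²/(25.8 fm)² + 1²/(56.4 fm)²].
Evaluating gives E = 2.072×10^-13 J = 1.29×10^6 eV.

E = 1.29×10^6 eV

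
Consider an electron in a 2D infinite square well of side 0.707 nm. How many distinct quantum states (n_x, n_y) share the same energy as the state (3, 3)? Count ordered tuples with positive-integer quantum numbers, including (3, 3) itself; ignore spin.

degeneracy = 1

The level has n_x² + n_y² = 18. The ordered positive-integer solutions are (3, 3).
That gives 1 state.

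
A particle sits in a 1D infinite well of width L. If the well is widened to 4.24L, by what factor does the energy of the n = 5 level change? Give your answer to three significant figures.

0.0556

E_n ∝ 1/L², so the energy scales by 1/4.24² = 0.0556.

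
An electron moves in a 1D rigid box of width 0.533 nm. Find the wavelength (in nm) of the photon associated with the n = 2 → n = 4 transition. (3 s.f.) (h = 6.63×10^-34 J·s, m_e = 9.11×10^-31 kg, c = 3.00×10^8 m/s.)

λ = 78.1 nm

E_1 = h²/(8m_eL²) = 2.123×10^-19 J, so ΔE = (4² − 2²)E_1 = 2.548×10^-18 J.
λ = hc/ΔE = (6.63×10^-34·3.00×10^8)/2.548×10^-18 = 7.81×10^-8 m = 78.1 nm.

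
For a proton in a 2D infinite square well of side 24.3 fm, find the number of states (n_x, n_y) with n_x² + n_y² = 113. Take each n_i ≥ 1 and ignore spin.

The level has n_x² + n_y² = 113. The ordered positive-integer solutions are (7, 8), (8, 7).
That gives 2 states.

degeneracy = 2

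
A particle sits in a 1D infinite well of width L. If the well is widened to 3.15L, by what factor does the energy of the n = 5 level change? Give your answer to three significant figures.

0.101

E_n ∝ 1/L², so the energy scales by 1/3.15² = 0.101.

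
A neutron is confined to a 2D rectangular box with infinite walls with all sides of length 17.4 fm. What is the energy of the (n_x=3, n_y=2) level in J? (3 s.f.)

For a 2D rectangular well E = (h²/8m_n)·Σ n_i²/L_i² = (6.626×10^-34)²/(8·1.675×10^-27) · [3²/(17.4 fm)² + 2²/(17.4 fm)²].
Evaluating gives E = 1.41×10^-12 J.

E = 1.41×10^-12 J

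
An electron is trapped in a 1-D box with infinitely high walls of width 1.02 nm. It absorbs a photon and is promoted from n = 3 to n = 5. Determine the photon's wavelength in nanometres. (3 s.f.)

λ = 214 nm

E_1 = h²/(8m_eL²) = 5.791×10^-20 J, so ΔE = (5² − 3²)E_1 = 9.266×10^-19 J.
λ = hc/ΔE = (6.626×10^-34·2.998×10^8)/9.266×10^-19 = 2.14×10^-7 m = 214 nm.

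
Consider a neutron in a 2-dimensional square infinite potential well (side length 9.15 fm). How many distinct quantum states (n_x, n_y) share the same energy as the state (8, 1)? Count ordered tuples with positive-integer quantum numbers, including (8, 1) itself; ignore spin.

degeneracy = 4

The level has n_x² + n_y² = 65. The ordered positive-integer solutions are (1, 8), (4, 7), (7, 4), (8, 1).
That gives 4 states.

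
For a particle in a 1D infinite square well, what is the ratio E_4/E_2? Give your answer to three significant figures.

4.00

E_n ∝ n², so E_4/E_2 = 4²/2² = 16/4 = 4.00.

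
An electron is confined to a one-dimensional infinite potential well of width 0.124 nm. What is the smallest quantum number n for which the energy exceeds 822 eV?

E_1 = h²/(8m_eL²) = 3.918×10^-18 J = 24.46 eV.
Need n² > 822/24.46 = 33.61, i.e. n > 5.797.
The smallest integer satisfying this is n = 6.

n = 6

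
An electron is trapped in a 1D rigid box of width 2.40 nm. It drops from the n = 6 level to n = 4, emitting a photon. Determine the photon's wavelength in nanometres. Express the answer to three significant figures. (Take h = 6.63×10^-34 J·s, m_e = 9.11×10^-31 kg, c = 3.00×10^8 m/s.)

λ = 950 nm

E_1 = h²/(8m_eL²) = 1.047×10^-20 J, so ΔE = (6² − 4²)E_1 = 2.094×10^-19 J.
λ = hc/ΔE = (6.63×10^-34·3.00×10^8)/2.094×10^-19 = 9.50×10^-7 m = 950 nm.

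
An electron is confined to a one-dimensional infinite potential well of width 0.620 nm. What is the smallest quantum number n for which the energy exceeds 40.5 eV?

E_1 = h²/(8m_eL²) = 1.567×10^-19 J = 0.9782 eV.
Need n² > 40.5/0.9782 = 41.40, i.e. n > 6.434.
The smallest integer satisfying this is n = 7.

n = 7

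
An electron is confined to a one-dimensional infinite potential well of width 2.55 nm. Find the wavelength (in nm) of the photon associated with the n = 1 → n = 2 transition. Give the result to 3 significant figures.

λ = 7.15×10^3 nm

E_1 = h²/(8m_eL²) = 9.265×10^-21 J, so ΔE = (2² − 1²)E_1 = 2.779×10^-20 J.
λ = hc/ΔE = (6.626×10^-34·2.998×10^8)/2.779×10^-20 = 7.15×10^-6 m = 7.15×10^3 nm.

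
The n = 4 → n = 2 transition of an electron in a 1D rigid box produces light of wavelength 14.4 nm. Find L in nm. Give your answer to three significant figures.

L = 0.229 nm

The photon carries ΔE = hc/λ = 6.626×10^-34·2.998×10^8/1.44×10^-8 m = 1.379×10^-17 J.
Since ΔE = (4² − 2²)E_1, E_1 = 1.149×10^-18 J, and L = h/√(8m_eE_1) = 2.29×10^-10 m = 0.229 nm.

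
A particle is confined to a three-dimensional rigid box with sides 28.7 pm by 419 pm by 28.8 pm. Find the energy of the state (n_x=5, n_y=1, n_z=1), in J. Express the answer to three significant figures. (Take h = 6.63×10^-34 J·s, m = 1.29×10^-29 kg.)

For a 3D rectangular well E = (h²/8m)·Σ n_i²/L_i² = (6.63×10^-34)²/(8·1.29×10^-29) · [5²/(28.7 pm)² + 1²/(419 pm)² + 1²/(28.8 pm)²].
Evaluating gives E = 1.34×10^-16 J.

E = 1.34×10^-16 J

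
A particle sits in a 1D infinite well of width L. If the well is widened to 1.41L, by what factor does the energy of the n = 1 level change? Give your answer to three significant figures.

E_n ∝ 1/L², so the energy scales by 1/1.41² = 0.503.

0.503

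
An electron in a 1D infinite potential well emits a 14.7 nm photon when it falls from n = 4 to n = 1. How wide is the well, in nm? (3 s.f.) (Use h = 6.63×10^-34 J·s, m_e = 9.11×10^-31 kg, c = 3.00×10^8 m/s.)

The photon carries ΔE = hc/λ = 6.63×10^-34·3.00×10^8/1.47×10^-8 m = 1.353×10^-17 J.
Since ΔE = (4² − 1²)E_1, E_1 = 9.020×10^-19 J, and L = h/√(8m_eE_1) = 2.59×10^-10 m = 0.259 nm.

L = 0.259 nm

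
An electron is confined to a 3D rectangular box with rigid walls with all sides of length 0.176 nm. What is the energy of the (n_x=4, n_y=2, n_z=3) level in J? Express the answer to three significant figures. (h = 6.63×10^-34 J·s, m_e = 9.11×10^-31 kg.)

For a 3D rectangular well E = (h²/8m_e)·Σ n_i²/L_i² = (6.63×10^-34)²/(8·9.11×10^-31) · [4²/(0.176 nm)² + 2²/(0.176 nm)² + 3²/(0.176 nm)²].
Evaluating gives E = 5.65×10^-17 J.

E = 5.65×10^-17 J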